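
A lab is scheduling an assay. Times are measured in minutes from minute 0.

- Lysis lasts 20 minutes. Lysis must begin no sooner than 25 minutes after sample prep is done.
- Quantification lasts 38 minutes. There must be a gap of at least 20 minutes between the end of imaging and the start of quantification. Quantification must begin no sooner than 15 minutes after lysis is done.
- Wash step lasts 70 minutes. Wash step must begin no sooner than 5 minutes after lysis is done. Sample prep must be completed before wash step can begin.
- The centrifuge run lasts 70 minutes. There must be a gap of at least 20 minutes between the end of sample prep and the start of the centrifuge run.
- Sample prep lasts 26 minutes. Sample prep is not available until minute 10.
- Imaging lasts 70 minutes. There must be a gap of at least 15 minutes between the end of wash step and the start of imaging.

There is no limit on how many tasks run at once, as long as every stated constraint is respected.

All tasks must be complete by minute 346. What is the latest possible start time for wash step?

Quantification must finish by minute 346; it takes 38 minutes, so it must start by 346 − 38 = minute 308.
Since quantification (must start by minute 308, minus 20-minute gap → minute 288) depends on it, imaging must finish by minute 288. Backing off its 70-minute duration gives a latest start of minute 218.
Wash step has to be done before imaging (must start by minute 218, minus 15-minute gap → minute 203). That means finishing by minute 203, i.e. starting by 203 − 70 = minute 133.

133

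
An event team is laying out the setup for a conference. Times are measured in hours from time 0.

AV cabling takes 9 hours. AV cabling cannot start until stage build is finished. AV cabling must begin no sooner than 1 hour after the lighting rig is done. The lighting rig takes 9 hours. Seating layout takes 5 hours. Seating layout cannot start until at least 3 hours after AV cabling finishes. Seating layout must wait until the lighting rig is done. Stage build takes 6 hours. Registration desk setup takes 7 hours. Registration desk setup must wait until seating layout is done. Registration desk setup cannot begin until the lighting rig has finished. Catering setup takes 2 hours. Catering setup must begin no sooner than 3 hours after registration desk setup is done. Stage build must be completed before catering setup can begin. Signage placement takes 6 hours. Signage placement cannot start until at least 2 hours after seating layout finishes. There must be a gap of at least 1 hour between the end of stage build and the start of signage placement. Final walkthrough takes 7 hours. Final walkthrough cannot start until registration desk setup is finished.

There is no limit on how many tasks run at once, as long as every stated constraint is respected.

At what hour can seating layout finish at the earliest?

The lighting rig has no prerequisites, so it starts at hour 0 and finishes at hour 9.
Stage build can start immediately at hour 0; it finishes at hour 6.
AV cabling cannot start until stage build (finishes hour 6); the lighting rig (finishes hour 9, plus 1-hour gap → hour 10). The controlling bound is hour 10, so AV cabling finishes at 10 + 9 = hour 19.
Seating layout cannot start until AV cabling (finishes hour 19, plus 3-hour gap → hour 22); the lighting rig (finishes hour 9). The controlling bound is hour 22, so seating layout finishes at 22 + 5 = hour 27.

27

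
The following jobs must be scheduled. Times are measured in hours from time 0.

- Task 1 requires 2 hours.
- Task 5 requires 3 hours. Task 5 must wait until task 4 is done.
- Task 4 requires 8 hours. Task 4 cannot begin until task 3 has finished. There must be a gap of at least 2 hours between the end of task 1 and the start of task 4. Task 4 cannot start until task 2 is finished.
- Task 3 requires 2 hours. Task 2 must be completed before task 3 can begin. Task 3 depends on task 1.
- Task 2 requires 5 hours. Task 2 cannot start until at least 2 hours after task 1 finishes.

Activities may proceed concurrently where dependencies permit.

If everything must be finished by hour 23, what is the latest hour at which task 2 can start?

Task 5 must finish by hour 23; it takes 3 hours, so it must start by 23 − 3 = hour 20.
Task 4 must finish before task 5 (must start by hour 20). With an 8-hour duration, task 4 must start by 20 − 8 = hour 12.
Since task 4 (must start by hour 12) depends on it, task 3 must finish by hour 12. Backing off its 2-hour duration gives a latest start of hour 10.
For task 2: task 3 (must start by hour 10); task 4 (must start by hour 12). The most restrictive is hour 10; with a 5-hour duration, task 2 must start by hour 5.

5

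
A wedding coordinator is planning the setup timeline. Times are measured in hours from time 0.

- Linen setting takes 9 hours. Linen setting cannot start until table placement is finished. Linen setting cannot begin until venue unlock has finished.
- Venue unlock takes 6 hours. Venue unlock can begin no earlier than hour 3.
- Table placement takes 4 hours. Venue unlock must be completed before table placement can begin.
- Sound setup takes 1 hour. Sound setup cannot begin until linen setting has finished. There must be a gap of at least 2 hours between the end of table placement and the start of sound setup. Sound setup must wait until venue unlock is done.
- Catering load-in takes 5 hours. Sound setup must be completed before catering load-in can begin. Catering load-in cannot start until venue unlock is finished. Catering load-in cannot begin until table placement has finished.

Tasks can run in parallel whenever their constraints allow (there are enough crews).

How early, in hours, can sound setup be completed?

23

After its own release at hour 3, venue unlock can start at hour 3 and finishes at hour 9.
Table placement cannot begin until venue unlock (finishes hour 9). It runs from hour 9 to 9 + 4 = hour 13.
Linen setting needs all of table placement (finishes hour 13); venue unlock (finishes hour 9). That puts its earliest start at hour 13; it finishes at 13 + 9 = hour 22.
Sound setup has to wait for linen setting (finishes hour 22); table placement (finishes hour 13, plus 2-hour gap → hour 15); venue unlock (finishes hour 9). The latest of these is hour 22, so sound setup runs hour 22 to 22 + 1 = hour 23.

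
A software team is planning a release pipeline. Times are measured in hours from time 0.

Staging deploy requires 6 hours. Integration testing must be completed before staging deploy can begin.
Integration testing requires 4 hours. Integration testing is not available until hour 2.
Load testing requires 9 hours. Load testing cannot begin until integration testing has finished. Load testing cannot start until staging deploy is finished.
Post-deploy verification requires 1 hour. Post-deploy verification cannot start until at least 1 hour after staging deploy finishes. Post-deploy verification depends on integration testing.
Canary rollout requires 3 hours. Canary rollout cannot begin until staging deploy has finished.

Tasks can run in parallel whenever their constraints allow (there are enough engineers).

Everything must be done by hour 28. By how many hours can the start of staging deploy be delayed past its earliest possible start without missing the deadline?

7

After its own release at hour 2, integration testing can start at hour 2 and finishes at hour 6.
After integration testing (finishes hour 6), staging deploy can start at hour 6 and finishes at hour 12.

Working backward from the deadline:
Canary rollout has no dependents, so it just needs to finish by hour 28. Starting by 28 − 3 = hour 25 achieves that.
Nothing follows load testing; the deadline of hour 28 is its only limit. It must start by 28 − 9 = hour 19.
To finish by hour 28, post-deploy verification (duration 1) must start no later than hour 27.
Staging deploy must finish in time for canary rollout (must start by hour 25); load testing (must start by hour 19); post-deploy verification (must start by hour 27, minus 1-hour gap → hour 26). The tightest is hour 19, so staging deploy must start by 19 − 6 = hour 13.
So staging deploy can start as early as hour 6 and as late as hour 13, giving 13 − 6 = 7 hours of slack.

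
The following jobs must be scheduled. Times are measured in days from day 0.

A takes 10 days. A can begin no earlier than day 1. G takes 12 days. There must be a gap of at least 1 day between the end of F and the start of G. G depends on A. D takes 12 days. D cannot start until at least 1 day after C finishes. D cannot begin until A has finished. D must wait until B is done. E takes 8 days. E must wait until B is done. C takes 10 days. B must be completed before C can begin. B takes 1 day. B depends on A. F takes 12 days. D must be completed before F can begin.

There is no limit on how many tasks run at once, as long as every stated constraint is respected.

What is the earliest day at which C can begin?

A cannot begin until its own release at day 1. It runs from day 1 to 1 + 10 = day 11.
B waits on A (finishes day 11), so it starts at day 11 and finishes at 11 + 1 = day 12.
C waits on B (finishes day 12), so the earliest it can start is day 12.

12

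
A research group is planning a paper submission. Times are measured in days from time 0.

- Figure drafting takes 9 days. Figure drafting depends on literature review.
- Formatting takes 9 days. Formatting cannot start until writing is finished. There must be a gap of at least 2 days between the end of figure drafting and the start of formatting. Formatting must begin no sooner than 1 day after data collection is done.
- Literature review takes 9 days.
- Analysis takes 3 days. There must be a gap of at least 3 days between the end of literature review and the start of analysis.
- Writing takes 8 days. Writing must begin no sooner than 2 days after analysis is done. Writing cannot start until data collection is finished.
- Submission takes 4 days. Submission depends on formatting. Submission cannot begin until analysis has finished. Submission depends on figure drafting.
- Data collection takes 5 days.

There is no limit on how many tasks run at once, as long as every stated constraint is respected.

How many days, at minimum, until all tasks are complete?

38

Data collection can start immediately at day 0; it finishes at day 5.
Nothing blocks literature review, so it runs from day 0 to day 9.
Figure drafting cannot begin until literature review (finishes day 9). It runs from day 9 to 9 + 9 = day 18.
Analysis cannot begin until literature review (finishes day 9, plus 3-day gap → day 12). It runs from day 12 to 12 + 3 = day 15.
Writing cannot start until analysis (finishes day 15, plus 2-day gap → day 17); data collection (finishes day 5). The controlling bound is day 17, so writing finishes at 17 + 8 = day 25.
Formatting cannot start until writing (finishes day 25); figure drafting (finishes day 18, plus 2-day gap → day 20); data collection (finishes day 5, plus 1-day gap → day 6). The controlling bound is day 25, so formatting finishes at 25 + 9 = day 34.
For submission: formatting (finishes day 34); analysis (finishes day 15); figure drafting (finishes day 18). Taking the maximum gives a start of day 34, and it finishes at 34 + 4 = day 38.
All tasks are finished once the last one completes. Finish times: Literature review at 9, Data collection at 5, Analysis at 15, Figure drafting at 18, Writing at 25, Formatting at 34, Submission at 38. The latest is day 38.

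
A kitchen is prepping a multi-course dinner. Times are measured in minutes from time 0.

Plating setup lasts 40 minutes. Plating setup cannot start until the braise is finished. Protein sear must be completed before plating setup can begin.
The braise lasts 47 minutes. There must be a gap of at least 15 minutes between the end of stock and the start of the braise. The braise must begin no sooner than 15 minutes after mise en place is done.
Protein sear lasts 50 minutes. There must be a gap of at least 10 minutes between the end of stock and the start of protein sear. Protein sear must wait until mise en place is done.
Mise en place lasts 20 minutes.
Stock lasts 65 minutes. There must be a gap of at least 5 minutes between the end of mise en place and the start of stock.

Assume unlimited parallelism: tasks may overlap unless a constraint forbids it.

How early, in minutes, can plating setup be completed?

Mise en place can start immediately at minute 0; it finishes at minute 20.
Stock cannot begin until mise en place (finishes minute 20, plus 5-minute gap → minute 25). It runs from minute 25 to 25 + 65 = minute 90.
For protein sear: stock (finishes minute 90, plus 10-minute gap → minute 100); mise en place (finishes minute 20). Taking the maximum gives a start of minute 100, and it finishes at 100 + 50 = minute 150.
For the braise: stock (finishes minute 90, plus 15-minute gap → minute 105); mise en place (finishes minute 20, plus 15-minute gap → minute 35). Taking the maximum gives a start of minute 105, and it finishes at 105 + 47 = minute 152.
Plating setup cannot start until the braise (finishes minute 152); protein sear (finishes minute 150). The controlling bound is minute 152, so plating setup finishes at 152 + 40 = minute 192.

192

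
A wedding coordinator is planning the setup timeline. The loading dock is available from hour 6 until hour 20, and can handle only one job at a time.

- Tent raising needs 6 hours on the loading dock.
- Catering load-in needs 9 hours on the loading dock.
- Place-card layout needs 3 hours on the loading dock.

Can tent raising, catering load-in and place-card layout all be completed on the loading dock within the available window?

No

The loading dock window is 20 − 6 = 14 hours.
Running back to back, the jobs need 6 + 9 + 3 = 18 hours on the loading dock.
Since 18 > 14, they cannot all fit.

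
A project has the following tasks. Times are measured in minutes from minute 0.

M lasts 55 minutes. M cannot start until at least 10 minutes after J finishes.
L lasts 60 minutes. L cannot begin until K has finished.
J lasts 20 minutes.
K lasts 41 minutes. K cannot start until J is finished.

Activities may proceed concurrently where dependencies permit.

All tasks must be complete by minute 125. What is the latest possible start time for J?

4

L must finish by minute 125; it takes 60 minutes, so it must start by 125 − 60 = minute 65.
K must finish before L (must start by minute 65). With a 41-minute duration, K must start by 65 − 41 = minute 24.
Nothing follows M; the deadline of minute 125 is its only limit. It must start by 125 − 55 = minute 70.
For J: K (must start by minute 24); M (must start by minute 70, minus 10-minute gap → minute 60). The most restrictive is minute 24; with a 20-minute duration, J must start by minute 4.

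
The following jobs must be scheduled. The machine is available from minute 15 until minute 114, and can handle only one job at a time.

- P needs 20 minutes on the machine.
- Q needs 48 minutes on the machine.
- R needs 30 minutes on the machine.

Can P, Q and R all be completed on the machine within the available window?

The machine window is 114 − 15 = 99 minutes.
Running back to back, the jobs need 20 + 48 + 30 = 98 minutes on the machine.
Since 98 ≤ 99, they fit within the window.

Yes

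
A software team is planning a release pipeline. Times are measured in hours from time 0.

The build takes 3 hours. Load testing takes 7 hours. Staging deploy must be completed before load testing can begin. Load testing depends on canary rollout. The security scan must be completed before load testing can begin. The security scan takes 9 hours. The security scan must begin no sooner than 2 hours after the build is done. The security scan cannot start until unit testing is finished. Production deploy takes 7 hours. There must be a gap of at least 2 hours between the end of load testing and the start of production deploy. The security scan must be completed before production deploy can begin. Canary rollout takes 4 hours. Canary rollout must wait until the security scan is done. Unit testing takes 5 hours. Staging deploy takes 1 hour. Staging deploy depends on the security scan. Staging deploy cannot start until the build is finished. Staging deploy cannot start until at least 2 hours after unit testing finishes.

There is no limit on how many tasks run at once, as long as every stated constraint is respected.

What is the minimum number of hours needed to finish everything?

Nothing blocks unit testing, so it runs from hour 0 to hour 5.
Nothing blocks the build, so it runs from hour 0 to hour 3.
The security scan cannot start until the build (finishes hour 3, plus 2-hour gap → hour 5); unit testing (finishes hour 5). The controlling bound is hour 5, so the security scan finishes at 5 + 9 = hour 14.
Canary rollout cannot begin until the security scan (finishes hour 14). It runs from hour 14 to 14 + 4 = hour 18.
Staging deploy cannot start until the security scan (finishes hour 14); the build (finishes hour 3); unit testing (finishes hour 5, plus 2-hour gap → hour 7). The controlling bound is hour 14, so staging deploy finishes at 14 + 1 = hour 15.
Load testing needs all of staging deploy (finishes hour 15); canary rollout (finishes hour 18); the security scan (finishes hour 14). That puts its earliest start at hour 18; it finishes at 18 + 7 = hour 25.
Production deploy needs all of load testing (finishes hour 25, plus 2-hour gap → hour 27); the security scan (finishes hour 14). That puts its earliest start at hour 27; it finishes at 27 + 7 = hour 34.
All tasks are finished once the last one completes. Finish times: The build at 3, Unit testing at 5, The security scan at 14, Staging deploy at 15, Canary rollout at 18, Load testing at 25, Production deploy at 34. The latest is hour 34.

34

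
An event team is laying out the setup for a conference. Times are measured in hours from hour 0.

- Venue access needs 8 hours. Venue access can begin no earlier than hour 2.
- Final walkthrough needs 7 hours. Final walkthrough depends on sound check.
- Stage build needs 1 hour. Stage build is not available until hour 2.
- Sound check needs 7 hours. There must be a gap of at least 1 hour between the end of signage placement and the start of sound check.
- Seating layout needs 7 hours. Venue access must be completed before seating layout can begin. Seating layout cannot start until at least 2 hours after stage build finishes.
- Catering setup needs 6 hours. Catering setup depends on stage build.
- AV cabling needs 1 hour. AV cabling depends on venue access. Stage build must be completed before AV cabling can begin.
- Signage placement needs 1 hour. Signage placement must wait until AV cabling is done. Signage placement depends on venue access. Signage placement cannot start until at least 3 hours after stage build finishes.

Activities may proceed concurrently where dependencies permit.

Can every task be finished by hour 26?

No

Stage build cannot begin until its own release at hour 2. It runs from hour 2 to 2 + 1 = hour 3.
Catering setup cannot begin until stage build (finishes hour 3). It runs from hour 3 to 3 + 6 = hour 9.
Venue access cannot begin until its own release at hour 2. It runs from hour 2 to 2 + 8 = hour 10.
Seating layout cannot start until venue access (finishes hour 10); stage build (finishes hour 3, plus 2-hour gap → hour 5). The controlling bound is hour 10, so seating layout finishes at 10 + 7 = hour 17.
AV cabling has to wait for venue access (finishes hour 10); stage build (finishes hour 3). The latest of these is hour 10, so AV cabling runs hour 10 to 10 + 1 = hour 11.
Signage placement needs all of AV cabling (finishes hour 11); venue access (finishes hour 10); stage build (finishes hour 3, plus 3-hour gap → hour 6). That puts its earliest start at hour 11; it finishes at 11 + 1 = hour 12.
After signage placement (finishes hour 12, plus 1-hour gap → hour 13), sound check can start at hour 13 and finishes at hour 20.
Final walkthrough cannot begin until sound check (finishes hour 20). It runs from hour 20 to 20 + 7 = hour 27.
The earliest everything can be done is hour 27, which is after the deadline of 26, so it is not possible.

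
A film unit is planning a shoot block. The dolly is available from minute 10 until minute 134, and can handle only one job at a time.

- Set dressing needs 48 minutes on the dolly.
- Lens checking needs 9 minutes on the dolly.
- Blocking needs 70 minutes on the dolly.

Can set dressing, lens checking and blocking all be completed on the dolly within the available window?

No

The dolly window is 134 − 10 = 124 minutes.
Running back to back, the jobs need 48 + 9 + 70 = 127 minutes on the dolly.
Since 127 > 124, they cannot all fit.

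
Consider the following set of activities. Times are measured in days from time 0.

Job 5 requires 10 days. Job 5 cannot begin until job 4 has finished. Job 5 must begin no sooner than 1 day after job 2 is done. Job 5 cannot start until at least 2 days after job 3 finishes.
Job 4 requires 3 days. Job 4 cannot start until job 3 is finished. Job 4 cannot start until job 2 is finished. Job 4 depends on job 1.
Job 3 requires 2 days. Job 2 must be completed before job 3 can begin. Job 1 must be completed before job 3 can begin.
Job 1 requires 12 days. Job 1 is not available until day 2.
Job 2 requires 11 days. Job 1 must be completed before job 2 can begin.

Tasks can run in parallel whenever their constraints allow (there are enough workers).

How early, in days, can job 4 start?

27

After its own release at day 2, job 1 can start at day 2 and finishes at day 14.
After job 1 (finishes day 14), job 2 can start at day 14 and finishes at day 25.
For job 3: job 2 (finishes day 25); job 1 (finishes day 14). Taking the maximum gives a start of day 25, and it finishes at 25 + 2 = day 27.
Job 4 waits on job 3 (finishes day 27); job 2 (finishes day 25); job 1 (finishes day 14). The latest of these is day 27, which is the earliest job 4 can start.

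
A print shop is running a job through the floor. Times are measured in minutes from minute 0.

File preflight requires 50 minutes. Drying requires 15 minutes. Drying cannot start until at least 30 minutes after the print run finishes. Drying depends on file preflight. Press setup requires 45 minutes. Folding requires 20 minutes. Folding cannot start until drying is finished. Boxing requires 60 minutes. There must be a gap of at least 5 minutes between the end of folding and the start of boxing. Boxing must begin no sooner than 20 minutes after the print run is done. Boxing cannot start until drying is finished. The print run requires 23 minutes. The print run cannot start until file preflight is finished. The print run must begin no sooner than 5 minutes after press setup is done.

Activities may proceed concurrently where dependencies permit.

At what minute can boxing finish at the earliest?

Press setup has no prerequisites, so it starts at minute 0 and finishes at minute 45.
File preflight has no prerequisites, so it starts at minute 0 and finishes at minute 50.
The print run cannot start until file preflight (finishes minute 50); press setup (finishes minute 45, plus 5-minute gap → minute 50). The controlling bound is minute 50, so the print run finishes at 50 + 23 = minute 73.
Drying needs all of the print run (finishes minute 73, plus 30-minute gap → minute 103); file preflight (finishes minute 50). That puts its earliest start at minute 103; it finishes at 103 + 15 = minute 118.
Folding waits on drying (finishes minute 118), so it starts at minute 118 and finishes at 118 + 20 = minute 138.
Boxing needs all of folding (finishes minute 138, plus 5-minute gap → minute 143); the print run (finishes minute 73, plus 20-minute gap → minute 93); drying (finishes minute 118). That puts its earliest start at minute 143; it finishes at 143 + 60 = minute 203.

203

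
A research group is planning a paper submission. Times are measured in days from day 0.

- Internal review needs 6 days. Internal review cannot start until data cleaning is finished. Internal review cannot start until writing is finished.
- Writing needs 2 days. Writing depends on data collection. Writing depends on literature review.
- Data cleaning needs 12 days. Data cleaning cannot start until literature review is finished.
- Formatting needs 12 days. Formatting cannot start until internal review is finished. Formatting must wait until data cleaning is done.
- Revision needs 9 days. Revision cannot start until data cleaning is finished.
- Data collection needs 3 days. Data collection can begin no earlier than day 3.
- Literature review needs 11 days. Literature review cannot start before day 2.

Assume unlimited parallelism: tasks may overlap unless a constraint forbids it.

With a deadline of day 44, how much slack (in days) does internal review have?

1

Data collection waits on its own release at day 3, so it starts at day 3 and finishes at 3 + 3 = day 6.
Literature review waits on its own release at day 2, so it starts at day 2 and finishes at 2 + 11 = day 13.
For writing: data collection (finishes day 6); literature review (finishes day 13). Taking the maximum gives a start of day 13, and it finishes at 13 + 2 = day 15.
Data cleaning cannot begin until literature review (finishes day 13). It runs from day 13 to 13 + 12 = day 25.
Internal review needs all of data cleaning (finishes day 25); writing (finishes day 15). That puts its earliest start at day 25; it finishes at 25 + 6 = day 31.

Working backward from the deadline:
To finish by day 44, formatting (duration 12) must start no later than day 32.
Internal review has to be done before formatting (must start by day 32). That means finishing by day 32, i.e. starting by 32 − 6 = day 26.
So internal review can start as early as day 25 and as late as day 26, giving 26 − 25 = 1 day of slack.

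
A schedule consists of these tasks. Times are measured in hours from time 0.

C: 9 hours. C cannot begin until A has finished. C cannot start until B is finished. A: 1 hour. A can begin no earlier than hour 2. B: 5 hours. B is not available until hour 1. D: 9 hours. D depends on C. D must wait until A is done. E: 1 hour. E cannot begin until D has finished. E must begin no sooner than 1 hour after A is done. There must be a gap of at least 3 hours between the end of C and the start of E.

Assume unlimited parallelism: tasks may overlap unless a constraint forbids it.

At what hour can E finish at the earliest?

B cannot begin until its own release at hour 1. It runs from hour 1 to 1 + 5 = hour 6.
A waits on its own release at hour 2, so it starts at hour 2 and finishes at 2 + 1 = hour 3.
C cannot start until A (finishes hour 3); B (finishes hour 6). The controlling bound is hour 6, so C finishes at 6 + 9 = hour 15.
D cannot start until C (finishes hour 15); A (finishes hour 3). The controlling bound is hour 15, so D finishes at 15 + 9 = hour 24.
E cannot start until D (finishes hour 24); A (finishes hour 3, plus 1-hour gap → hour 4); C (finishes hour 15, plus 3-hour gap → hour 18). The controlling bound is hour 24, so E finishes at 24 + 1 = hour 25.

25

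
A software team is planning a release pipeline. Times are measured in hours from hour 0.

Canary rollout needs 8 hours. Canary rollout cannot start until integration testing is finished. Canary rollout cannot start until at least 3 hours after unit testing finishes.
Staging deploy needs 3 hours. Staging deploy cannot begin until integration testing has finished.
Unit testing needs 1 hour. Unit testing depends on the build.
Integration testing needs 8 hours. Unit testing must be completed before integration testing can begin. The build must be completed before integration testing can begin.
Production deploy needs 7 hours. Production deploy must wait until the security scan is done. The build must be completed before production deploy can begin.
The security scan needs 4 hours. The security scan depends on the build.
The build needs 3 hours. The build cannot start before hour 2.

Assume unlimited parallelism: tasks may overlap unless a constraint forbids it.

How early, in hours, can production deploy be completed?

16

The build waits on its own release at hour 2, so it starts at hour 2 and finishes at 2 + 3 = hour 5.
After the build (finishes hour 5), the security scan can start at hour 5 and finishes at hour 9.
For production deploy: the security scan (finishes hour 9); the build (finishes hour 5). Taking the maximum gives a start of hour 9, and it finishes at 9 + 7 = hour 16.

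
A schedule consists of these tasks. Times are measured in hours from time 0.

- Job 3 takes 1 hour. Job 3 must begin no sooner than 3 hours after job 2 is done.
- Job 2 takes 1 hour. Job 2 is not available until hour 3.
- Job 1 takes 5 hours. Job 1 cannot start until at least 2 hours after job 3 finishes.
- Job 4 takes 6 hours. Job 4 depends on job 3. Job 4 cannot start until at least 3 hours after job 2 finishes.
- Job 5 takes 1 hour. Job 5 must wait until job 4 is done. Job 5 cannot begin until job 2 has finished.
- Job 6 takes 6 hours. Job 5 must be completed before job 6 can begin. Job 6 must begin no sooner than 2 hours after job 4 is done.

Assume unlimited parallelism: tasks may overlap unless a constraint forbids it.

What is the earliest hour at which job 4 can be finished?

After its own release at hour 3, job 2 can start at hour 3 and finishes at hour 4.
After job 2 (finishes hour 4, plus 3-hour gap → hour 7), job 3 can start at hour 7 and finishes at hour 8.
Job 4 cannot start until job 3 (finishes hour 8); job 2 (finishes hour 4, plus 3-hour gap → hour 7). The controlling bound is hour 8, so job 4 finishes at 8 + 6 = hour 14.

14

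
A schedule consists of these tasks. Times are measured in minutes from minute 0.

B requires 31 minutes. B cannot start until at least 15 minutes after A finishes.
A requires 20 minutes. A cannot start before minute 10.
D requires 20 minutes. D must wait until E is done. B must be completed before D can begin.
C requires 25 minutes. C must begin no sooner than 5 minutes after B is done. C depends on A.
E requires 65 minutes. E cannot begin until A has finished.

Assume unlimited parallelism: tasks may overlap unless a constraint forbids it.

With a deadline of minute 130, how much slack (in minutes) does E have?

15

After its own release at minute 10, A can start at minute 10 and finishes at minute 30.
E waits on A (finishes minute 30), so it starts at minute 30 and finishes at 30 + 65 = minute 95.

Working backward from the deadline:
Nothing follows D; the deadline of minute 130 is its only limit. It must start by 130 − 20 = minute 110.
Since D (must start by minute 110) depends on it, E must finish by minute 110. Backing off its 65-minute duration gives a latest start of minute 45.
So E can start as early as minute 30 and as late as minute 45, giving 45 − 30 = 15 minutes of slack.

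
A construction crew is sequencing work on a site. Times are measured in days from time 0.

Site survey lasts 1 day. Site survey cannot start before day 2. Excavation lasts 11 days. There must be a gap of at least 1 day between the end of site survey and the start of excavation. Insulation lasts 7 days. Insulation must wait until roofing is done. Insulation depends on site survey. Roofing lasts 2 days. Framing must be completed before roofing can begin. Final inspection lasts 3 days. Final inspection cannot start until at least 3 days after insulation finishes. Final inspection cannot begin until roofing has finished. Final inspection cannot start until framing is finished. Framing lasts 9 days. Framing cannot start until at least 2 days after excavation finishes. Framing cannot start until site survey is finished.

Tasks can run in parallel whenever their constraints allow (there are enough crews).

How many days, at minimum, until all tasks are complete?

After its own release at day 2, site survey can start at day 2 and finishes at day 3.
Excavation cannot begin until site survey (finishes day 3, plus 1-day gap → day 4). It runs from day 4 to 4 + 11 = day 15.
For framing: excavation (finishes day 15, plus 2-day gap → day 17); site survey (finishes day 3). Taking the maximum gives a start of day 17, and it finishes at 17 + 9 = day 26.
After framing (finishes day 26), roofing can start at day 26 and finishes at day 28.
For insulation: roofing (finishes day 28); site survey (finishes day 3). Taking the maximum gives a start of day 28, and it finishes at 28 + 7 = day 35.
Final inspection cannot start until insulation (finishes day 35, plus 3-day gap → day 38); roofing (finishes day 28); framing (finishes day 26). The controlling bound is day 38, so final inspection finishes at 38 + 3 = day 41.
All tasks are finished once the last one completes. Finish times: Site survey at 3, Excavation at 15, Framing at 26, Roofing at 28, Insulation at 35, Final inspection at 41. The latest is day 41.

41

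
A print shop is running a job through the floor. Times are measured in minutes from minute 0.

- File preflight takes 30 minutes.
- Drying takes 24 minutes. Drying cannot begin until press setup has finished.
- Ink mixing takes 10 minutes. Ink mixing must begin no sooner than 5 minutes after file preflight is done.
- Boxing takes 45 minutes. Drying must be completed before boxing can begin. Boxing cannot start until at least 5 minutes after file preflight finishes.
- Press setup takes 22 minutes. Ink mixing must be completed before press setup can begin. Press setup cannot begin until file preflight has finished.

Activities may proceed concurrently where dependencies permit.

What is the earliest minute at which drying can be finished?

91

Nothing blocks file preflight, so it runs from minute 0 to minute 30.
Ink mixing cannot begin until file preflight (finishes minute 30, plus 5-minute gap → minute 35). It runs from minute 35 to 35 + 10 = minute 45.
Press setup cannot start until ink mixing (finishes minute 45); file preflight (finishes minute 30). The controlling bound is minute 45, so press setup finishes at 45 + 22 = minute 67.
Drying waits on press setup (finishes minute 67), so it starts at minute 67 and finishes at 67 + 24 = minute 91.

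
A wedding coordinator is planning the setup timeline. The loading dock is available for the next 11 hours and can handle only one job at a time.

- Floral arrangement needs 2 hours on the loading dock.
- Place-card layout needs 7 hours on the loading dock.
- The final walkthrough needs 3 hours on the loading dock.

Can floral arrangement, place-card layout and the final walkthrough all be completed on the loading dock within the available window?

Running back to back, the jobs need 2 + 7 + 3 = 12 hours on the loading dock.
Since 12 > 11, they cannot all fit.

No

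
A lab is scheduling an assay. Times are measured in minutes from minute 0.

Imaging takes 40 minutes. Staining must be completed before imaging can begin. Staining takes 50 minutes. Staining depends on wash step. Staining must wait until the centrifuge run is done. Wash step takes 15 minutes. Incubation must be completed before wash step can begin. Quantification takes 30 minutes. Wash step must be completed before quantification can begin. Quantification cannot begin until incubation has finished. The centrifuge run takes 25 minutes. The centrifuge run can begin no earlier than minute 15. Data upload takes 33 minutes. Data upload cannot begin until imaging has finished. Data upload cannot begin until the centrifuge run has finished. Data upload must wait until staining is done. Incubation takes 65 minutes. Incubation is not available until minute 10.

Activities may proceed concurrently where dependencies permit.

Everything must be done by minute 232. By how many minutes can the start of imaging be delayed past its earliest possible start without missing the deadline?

19

After its own release at minute 15, the centrifuge run can start at minute 15 and finishes at minute 40.
Incubation waits on its own release at minute 10, so it starts at minute 10 and finishes at 10 + 65 = minute 75.
Wash step waits on incubation (finishes minute 75), so it starts at minute 75 and finishes at 75 + 15 = minute 90.
Staining needs all of wash step (finishes minute 90); the centrifuge run (finishes minute 40). That puts its earliest start at minute 90; it finishes at 90 + 50 = minute 140.
Imaging waits on staining (finishes minute 140), so it starts at minute 140 and finishes at 140 + 40 = minute 180.

Working backward from the deadline:
To finish by minute 232, data upload (duration 33) must start no later than minute 199.
Imaging feeds into data upload (must start by minute 199); so imaging must finish by minute 199 and therefore start by minute 159.
So imaging can start as early as minute 140 and as late as minute 159, giving 159 − 140 = 19 minutes of slack.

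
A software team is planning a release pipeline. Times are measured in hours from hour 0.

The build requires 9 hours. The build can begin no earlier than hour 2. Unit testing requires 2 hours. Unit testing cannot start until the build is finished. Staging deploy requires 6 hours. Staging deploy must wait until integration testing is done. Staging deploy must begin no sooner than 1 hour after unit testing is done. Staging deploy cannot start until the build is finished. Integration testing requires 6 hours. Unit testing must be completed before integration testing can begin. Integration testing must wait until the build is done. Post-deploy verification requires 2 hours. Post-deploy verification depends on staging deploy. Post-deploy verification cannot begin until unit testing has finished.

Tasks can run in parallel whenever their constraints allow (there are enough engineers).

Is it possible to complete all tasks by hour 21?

The build waits on its own release at hour 2, so it starts at hour 2 and finishes at 2 + 9 = hour 11.
After the build (finishes hour 11), unit testing can start at hour 11 and finishes at hour 13.
Integration testing has to wait for unit testing (finishes hour 13); the build (finishes hour 11). The latest of these is hour 13, so integration testing runs hour 13 to 13 + 6 = hour 19.
Staging deploy has to wait for integration testing (finishes hour 19); unit testing (finishes hour 13, plus 1-hour gap → hour 14); the build (finishes hour 11). The latest of these is hour 19, so staging deploy runs hour 19 to 19 + 6 = hour 25.
For post-deploy verification: staging deploy (finishes hour 25); unit testing (finishes hour 13). Taking the maximum gives a start of hour 25, and it finishes at 25 + 2 = hour 27.
The earliest everything can be done is hour 27, which is after the deadline of 21, so it is not possible.

No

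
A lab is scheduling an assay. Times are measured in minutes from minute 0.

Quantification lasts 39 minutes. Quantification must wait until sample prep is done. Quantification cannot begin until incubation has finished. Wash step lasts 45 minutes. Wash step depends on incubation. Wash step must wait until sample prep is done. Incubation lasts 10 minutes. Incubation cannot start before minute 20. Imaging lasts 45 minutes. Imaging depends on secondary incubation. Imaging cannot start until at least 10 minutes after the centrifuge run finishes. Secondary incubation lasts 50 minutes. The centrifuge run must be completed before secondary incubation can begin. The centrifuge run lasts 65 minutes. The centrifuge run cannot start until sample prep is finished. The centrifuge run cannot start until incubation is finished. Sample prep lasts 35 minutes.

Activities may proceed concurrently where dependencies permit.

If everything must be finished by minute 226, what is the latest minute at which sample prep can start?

Nothing follows imaging; the deadline of minute 226 is its only limit. It must start by 226 − 45 = minute 181.
Secondary incubation has to be done before imaging (must start by minute 181). That means finishing by minute 181, i.e. starting by 181 − 50 = minute 131.
The centrifuge run has several dependents: secondary incubation (must start by minute 131); imaging (must start by minute 181, minus 10-minute gap → minute 171). The earliest of those limits is minute 131, so the centrifuge run must start by 131 − 65 = minute 66.
To finish by minute 226, wash step (duration 45) must start no later than minute 181.
Quantification has no dependents, so it just needs to finish by minute 226. Starting by 226 − 39 = minute 187 achieves that.
Sample prep must finish in time for the centrifuge run (must start by minute 66); wash step (must start by minute 181); quantification (must start by minute 187). The tightest is minute 66, so sample prep must start by 66 − 35 = minute 31.

31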